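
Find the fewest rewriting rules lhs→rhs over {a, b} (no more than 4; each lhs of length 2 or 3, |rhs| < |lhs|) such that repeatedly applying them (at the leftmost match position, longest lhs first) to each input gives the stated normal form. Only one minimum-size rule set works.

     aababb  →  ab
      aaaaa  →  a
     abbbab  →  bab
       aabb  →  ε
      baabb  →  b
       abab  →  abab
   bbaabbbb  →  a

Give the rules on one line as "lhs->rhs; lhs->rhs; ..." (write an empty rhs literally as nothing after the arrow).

aa->a; abb->; bb->a

  | aababb => ababb => ab
  | aaaaa => aaaa => aaa => aa => a
  | abbbab => bab
  | aabb => abb => ε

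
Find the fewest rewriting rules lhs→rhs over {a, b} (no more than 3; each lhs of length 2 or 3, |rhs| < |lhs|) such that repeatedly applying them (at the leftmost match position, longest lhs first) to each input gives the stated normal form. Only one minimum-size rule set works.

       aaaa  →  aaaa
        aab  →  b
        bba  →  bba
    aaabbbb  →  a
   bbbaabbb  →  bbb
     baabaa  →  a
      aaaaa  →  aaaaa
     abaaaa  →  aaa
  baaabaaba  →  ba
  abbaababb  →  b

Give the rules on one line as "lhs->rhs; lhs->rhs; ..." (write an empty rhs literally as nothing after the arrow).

  | aaaa
  | aab => ab => b
  | bba
  | aaabbbb => aabb => a

ab->b; abb->; baa->a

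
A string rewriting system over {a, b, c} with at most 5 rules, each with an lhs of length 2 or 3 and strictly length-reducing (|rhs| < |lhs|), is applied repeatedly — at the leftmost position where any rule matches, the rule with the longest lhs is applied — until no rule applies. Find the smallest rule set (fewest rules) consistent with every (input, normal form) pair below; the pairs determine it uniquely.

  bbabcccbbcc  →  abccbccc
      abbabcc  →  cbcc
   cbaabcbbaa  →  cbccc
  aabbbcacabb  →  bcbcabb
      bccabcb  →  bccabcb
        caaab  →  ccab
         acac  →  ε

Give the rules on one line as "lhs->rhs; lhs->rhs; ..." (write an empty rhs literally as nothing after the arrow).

aa->c; ac->; ba->a; cbb->bc

  | bbabcccbbcc => babcccbbcc => abcccbbcc => abccbccc
  | abbabcc => ababcc => aabcc => cbcc
  | cbaabcbbaa => caabcbbaa => ccbcbbaa => ccbbcaa => cbccaa => cbccc
  | aabbbcacabb => cbbbcacabb => bcbcacabb => bcbcabb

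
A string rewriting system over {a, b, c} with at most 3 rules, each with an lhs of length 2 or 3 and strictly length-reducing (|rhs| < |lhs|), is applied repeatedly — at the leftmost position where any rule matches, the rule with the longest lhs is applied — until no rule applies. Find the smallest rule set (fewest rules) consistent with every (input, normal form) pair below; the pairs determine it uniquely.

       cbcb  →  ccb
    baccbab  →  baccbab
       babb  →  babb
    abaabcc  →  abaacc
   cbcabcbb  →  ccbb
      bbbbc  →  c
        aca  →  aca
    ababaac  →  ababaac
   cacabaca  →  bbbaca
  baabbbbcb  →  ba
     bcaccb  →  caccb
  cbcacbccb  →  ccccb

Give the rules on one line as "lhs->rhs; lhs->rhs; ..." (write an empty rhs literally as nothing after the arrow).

acb->; bc->c; cab->bb

  | cbcb => ccb
  | baccbab
  | babb
  | abaabcc => abaacc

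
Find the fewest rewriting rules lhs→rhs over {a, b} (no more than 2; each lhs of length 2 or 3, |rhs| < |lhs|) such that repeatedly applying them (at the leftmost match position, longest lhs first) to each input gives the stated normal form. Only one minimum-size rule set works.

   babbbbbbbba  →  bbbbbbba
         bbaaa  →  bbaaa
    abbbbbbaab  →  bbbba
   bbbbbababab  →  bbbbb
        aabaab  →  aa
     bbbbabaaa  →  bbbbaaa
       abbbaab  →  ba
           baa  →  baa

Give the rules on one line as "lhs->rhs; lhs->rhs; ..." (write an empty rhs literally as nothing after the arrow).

  | babbbbbbbba => bbbbbbba
  | bbaaa
  | abbbbbbaab => bbbbaab => bbbba
  | bbbbbababab => bbbbbabab => bbbbbab => bbbbb

ab->; abb->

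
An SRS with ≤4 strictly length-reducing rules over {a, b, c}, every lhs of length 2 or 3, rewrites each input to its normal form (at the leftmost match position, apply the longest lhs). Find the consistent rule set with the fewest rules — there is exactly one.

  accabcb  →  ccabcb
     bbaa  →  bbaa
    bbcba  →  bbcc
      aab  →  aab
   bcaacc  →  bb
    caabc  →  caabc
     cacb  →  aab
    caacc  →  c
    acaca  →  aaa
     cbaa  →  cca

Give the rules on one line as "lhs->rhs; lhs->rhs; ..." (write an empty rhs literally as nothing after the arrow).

ac->c; bac->bb; cac->aa; cba->cc

  | accabcb => ccabcb
  | bbaa
  | bbcba => bbcc
  | aab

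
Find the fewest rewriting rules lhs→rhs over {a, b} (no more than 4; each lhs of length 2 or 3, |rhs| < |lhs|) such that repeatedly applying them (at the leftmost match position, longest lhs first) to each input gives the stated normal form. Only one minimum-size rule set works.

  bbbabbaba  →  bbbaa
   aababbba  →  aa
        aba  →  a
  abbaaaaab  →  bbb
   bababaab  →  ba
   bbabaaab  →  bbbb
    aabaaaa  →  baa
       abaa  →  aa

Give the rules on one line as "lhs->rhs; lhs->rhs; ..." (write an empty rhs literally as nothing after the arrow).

aaa->b; ab->; abb->a

  | bbbabbaba => bbbaaba => bbbaa
  | aababbba => aabbba => aaba => aa
  | aba => a
  | abbaaaaab => aaaaaab => baaab => bbb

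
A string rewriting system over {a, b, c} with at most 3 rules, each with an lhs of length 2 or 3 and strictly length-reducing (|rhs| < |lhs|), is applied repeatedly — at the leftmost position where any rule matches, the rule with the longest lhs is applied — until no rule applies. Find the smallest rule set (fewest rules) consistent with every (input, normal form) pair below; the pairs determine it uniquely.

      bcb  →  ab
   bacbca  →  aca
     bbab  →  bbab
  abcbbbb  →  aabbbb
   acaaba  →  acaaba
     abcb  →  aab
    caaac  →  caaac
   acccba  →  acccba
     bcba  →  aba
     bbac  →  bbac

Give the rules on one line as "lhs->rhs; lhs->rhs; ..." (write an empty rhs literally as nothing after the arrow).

acb->c; bc->a

  | bcb => ab
  | bacbca => bcca => aca
  | bbab
  | abcbbbb => aabbbb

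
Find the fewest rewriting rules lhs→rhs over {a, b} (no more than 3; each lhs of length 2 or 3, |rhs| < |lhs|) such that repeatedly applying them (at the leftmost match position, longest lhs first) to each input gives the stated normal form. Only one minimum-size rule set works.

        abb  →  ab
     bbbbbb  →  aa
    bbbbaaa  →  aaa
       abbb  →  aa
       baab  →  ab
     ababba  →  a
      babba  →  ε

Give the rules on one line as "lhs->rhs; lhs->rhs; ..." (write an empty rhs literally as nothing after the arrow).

  | abb => ab
  | bbbbbb => abbb => aa
  | bbbbaaa => abaaa => aaa
  | abbb => aa

ba->; bb->b; bbb->a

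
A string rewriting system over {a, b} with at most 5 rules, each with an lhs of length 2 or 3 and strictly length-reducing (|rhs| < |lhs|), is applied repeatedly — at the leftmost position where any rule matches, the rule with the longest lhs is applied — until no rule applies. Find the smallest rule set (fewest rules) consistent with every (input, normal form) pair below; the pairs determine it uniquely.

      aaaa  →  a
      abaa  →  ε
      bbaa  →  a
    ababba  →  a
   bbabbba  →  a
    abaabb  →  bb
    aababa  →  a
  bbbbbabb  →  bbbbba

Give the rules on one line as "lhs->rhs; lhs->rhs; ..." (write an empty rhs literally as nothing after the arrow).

  | aaaa => a
  | abaa => aaa => ε
  | bbaa => baa => aa => a
  | ababba => aabba => abba => aba => aa => a

aa->a; aaa->; ab->a; baa->aa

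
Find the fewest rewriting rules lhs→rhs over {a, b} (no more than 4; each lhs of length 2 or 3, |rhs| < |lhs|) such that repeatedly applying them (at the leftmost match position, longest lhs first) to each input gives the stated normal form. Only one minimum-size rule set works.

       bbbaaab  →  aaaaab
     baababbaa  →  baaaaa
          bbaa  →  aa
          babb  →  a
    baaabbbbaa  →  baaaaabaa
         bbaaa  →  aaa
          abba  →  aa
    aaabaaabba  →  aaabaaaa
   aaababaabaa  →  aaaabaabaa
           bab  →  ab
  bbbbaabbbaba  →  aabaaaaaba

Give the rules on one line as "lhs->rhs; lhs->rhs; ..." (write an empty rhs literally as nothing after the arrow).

bab->ab; bb->; bbb->aa

  | bbbaaab => aaaaab
  | baababbaa => baaabbaa => baaaaa
  | bbaa => aa
  | babb => abb => a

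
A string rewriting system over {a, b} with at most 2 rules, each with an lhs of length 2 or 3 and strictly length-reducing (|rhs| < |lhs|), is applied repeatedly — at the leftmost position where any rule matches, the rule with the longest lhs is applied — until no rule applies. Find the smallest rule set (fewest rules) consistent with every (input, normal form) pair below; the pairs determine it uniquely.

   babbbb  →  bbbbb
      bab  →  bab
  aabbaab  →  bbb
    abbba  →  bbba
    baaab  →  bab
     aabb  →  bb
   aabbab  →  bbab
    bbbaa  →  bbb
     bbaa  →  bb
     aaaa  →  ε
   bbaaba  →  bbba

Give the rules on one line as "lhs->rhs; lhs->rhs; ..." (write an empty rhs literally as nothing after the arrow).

  | babbbb => bbbbb
  | bab
  | aabbaab => bbaab => bbb
  | abbba => bbba

aa->; abb->bb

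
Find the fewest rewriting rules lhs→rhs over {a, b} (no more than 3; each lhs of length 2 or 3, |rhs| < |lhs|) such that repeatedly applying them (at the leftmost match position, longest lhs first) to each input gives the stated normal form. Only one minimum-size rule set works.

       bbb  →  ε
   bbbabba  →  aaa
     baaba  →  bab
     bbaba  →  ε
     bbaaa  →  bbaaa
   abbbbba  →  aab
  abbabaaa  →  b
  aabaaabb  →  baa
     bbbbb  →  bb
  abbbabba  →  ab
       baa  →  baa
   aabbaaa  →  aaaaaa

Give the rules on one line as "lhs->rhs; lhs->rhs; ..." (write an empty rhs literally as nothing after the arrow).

  | bbb => ε
  | bbbabba => abba => aaa
  | baaba => bab
  | bbaba => bbb => ε

aba->b; abb->aa; bbb->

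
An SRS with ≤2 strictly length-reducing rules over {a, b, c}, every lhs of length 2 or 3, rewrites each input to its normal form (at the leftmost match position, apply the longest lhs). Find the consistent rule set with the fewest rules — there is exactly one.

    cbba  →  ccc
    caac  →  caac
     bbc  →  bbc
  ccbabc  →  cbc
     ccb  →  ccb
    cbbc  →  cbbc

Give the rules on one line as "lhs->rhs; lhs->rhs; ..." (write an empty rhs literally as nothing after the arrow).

bba->cc; cba->

  | cbba => ccc
  | caac
  | bbc
  | ccbabc => cbc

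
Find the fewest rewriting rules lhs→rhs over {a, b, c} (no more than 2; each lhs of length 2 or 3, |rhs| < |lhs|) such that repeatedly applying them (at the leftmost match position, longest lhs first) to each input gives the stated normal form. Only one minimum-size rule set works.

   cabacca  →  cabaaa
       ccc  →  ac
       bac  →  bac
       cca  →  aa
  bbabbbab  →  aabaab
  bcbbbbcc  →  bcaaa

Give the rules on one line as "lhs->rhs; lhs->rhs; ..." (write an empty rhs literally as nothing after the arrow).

bba->aa; cc->a

  | cabacca => cabaaa
  | ccc => ac
  | bac
  | cca => aa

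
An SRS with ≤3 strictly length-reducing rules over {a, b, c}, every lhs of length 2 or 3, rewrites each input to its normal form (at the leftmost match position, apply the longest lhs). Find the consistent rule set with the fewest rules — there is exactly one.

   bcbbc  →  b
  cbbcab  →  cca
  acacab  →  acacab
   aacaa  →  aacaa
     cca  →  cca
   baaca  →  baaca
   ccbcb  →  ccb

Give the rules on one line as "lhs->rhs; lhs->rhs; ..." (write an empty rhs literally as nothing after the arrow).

  | bcbbc => bbc => b
  | cbbcab => cbab => cca
  | acacab
  | aacaa

bab->ca; bc->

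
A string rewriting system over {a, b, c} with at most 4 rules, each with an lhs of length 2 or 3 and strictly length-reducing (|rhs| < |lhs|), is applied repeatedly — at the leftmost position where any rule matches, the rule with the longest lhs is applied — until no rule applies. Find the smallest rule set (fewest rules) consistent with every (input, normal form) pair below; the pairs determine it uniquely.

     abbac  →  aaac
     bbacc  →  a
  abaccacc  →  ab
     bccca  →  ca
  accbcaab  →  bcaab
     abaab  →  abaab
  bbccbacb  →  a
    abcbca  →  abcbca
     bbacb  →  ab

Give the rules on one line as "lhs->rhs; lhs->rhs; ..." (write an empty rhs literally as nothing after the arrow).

  | abbac => aaac
  | bbacc => aacc => a
  | abaccacc => abacc => ab
  | bccca => ca

acb->b; acc->; bb->a; bcc->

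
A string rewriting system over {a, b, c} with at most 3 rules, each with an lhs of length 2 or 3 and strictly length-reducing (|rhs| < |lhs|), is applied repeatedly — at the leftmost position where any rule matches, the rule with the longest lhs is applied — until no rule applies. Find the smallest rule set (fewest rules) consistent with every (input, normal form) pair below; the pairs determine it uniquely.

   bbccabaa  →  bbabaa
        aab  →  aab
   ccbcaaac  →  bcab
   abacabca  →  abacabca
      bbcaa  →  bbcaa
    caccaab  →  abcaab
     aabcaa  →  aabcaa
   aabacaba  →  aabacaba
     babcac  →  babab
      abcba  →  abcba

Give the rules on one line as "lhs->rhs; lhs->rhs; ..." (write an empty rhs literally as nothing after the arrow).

  | bbccabaa => bbabaa
  | aab
  | ccbcaaac => bcaaac => bcab
  | abacabca

aac->b; cac->ab; cc->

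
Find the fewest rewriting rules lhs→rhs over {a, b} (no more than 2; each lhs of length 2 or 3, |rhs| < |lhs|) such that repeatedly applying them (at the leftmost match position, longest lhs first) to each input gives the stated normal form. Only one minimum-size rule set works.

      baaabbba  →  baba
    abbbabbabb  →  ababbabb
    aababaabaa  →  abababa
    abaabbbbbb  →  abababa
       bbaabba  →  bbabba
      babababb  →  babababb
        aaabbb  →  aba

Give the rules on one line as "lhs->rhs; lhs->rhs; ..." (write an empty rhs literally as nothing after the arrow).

  | baaabbba => baabbba => babbba => babaa => baba
  | abbbabbabb => abaabbabb => ababbabb
  | aababaabaa => ababaabaa => abababaa => abababa
  | abaabbbbbb => ababbbbbb => abababbb => abababa

aa->a; bbb->ba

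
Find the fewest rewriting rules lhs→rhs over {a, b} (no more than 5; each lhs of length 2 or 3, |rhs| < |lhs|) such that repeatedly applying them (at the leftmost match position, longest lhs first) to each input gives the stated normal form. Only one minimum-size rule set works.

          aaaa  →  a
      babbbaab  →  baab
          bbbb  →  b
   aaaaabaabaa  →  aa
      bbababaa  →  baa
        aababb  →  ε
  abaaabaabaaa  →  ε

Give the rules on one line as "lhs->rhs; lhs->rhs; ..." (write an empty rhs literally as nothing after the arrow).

aaa->; aba->; abb->; bb->b

  | aaaa => a
  | babbbaab => bbaab => baab
  | bbbb => bbb => bb => b
  | aaaaabaabaa => aabaabaa => aabaa => aa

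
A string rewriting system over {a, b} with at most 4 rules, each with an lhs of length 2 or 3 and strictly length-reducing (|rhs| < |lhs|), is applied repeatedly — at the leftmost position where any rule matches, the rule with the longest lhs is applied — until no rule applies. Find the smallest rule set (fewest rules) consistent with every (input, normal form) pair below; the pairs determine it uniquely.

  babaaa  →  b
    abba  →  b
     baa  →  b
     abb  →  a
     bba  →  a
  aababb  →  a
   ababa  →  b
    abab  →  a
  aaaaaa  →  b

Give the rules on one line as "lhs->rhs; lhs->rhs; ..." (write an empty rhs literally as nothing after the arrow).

  | babaaa => bbaaa => aaa => ba => b
  | abba => aa => b
  | baa => ba => b
  | abb => a

aa->b; ba->b; bb->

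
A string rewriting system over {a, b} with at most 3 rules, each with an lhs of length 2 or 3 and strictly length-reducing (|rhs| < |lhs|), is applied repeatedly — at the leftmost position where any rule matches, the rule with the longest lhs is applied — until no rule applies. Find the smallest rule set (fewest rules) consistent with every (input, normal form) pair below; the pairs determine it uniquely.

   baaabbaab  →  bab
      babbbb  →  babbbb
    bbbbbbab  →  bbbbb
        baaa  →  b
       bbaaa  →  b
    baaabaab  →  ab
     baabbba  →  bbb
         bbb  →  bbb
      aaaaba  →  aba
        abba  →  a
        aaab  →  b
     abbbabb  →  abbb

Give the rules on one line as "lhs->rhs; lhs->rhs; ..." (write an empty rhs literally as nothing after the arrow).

aa->b; aaa->; bba->

  | baaabbaab => bbbaab => bab
  | babbbb
  | bbbbbbab => bbbbb
  | baaa => b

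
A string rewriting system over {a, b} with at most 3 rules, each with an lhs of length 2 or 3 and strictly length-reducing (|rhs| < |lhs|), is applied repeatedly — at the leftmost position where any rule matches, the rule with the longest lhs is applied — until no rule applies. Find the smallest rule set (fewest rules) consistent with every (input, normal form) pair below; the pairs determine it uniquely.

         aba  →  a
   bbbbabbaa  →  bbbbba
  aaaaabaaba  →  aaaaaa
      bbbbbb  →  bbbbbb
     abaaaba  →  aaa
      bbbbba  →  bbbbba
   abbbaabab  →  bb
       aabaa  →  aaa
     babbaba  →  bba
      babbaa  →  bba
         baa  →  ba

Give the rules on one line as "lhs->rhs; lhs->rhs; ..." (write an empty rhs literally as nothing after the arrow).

  | aba => a
  | bbbbabbaa => bbbbbaa => bbbbba
  | aaaaabaaba => aaaaaaba => aaaaaa
  | bbbbbb

ab->; baa->ba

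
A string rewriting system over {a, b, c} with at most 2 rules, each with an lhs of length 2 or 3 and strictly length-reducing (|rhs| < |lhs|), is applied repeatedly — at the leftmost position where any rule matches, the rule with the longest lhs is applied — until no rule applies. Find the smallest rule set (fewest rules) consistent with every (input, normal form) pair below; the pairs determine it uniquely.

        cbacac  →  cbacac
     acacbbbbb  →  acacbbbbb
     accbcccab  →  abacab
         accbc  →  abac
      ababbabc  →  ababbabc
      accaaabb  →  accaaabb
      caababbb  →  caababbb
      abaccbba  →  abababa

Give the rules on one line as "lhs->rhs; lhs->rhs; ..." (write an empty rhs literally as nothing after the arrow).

ccb->ba; ccc->c

  | cbacac
  | acacbbbbb
  | accbcccab => abacccab => abacab
  | accbc => abac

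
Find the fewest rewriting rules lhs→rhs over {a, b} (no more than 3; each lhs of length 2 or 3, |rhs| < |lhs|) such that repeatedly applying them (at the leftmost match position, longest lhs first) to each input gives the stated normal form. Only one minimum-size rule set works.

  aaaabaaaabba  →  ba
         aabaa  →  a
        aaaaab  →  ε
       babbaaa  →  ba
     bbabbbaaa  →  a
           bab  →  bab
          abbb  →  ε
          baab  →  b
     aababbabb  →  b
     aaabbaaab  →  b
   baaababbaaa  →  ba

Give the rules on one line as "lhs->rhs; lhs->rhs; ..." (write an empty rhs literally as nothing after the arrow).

  | aaaabaaaabba => aaabaaaabba => aabaaaabba => aaaabba => aaabba => aabba => ba
  | aabaa => aa => a
  | aaaaab => aaaab => aaab => aab => ε
  | babbaaa => baaaaa => baaaa => baaa => baa => ba

aa->a; aab->; bb->a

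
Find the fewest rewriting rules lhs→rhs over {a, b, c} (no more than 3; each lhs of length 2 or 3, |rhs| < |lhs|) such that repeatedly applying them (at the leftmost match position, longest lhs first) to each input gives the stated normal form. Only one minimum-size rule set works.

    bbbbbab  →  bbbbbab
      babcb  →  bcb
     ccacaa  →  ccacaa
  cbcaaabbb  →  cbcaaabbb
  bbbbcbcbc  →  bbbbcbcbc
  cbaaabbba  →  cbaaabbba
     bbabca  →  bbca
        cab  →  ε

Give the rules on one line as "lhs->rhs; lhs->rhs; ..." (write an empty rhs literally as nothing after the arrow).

  | bbbbbab
  | babcb => bcb
  | ccacaa
  | cbcaaabbb

abc->c; cab->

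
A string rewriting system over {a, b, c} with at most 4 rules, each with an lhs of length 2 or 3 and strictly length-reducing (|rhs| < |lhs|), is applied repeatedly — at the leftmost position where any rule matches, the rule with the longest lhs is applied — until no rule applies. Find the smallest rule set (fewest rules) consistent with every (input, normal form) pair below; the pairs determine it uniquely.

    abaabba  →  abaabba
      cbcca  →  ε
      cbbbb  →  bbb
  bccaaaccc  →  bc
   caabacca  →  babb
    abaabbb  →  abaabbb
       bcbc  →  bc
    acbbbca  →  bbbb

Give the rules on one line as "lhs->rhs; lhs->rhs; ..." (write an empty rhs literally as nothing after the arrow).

  | abaabba
  | cbcca => cca => cb => ε
  | cbbbb => bbb
  | bccaaaccc => bcbaaccc => baaccc => bacc => bc

ac->; ca->b; cb->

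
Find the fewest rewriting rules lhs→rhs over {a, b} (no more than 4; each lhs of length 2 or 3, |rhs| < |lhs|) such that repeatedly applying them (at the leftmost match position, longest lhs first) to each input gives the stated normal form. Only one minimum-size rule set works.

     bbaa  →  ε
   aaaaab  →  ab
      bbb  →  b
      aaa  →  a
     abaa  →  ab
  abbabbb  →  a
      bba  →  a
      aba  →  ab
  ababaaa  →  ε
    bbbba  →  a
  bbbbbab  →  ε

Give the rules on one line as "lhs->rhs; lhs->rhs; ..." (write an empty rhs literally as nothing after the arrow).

aa->; aab->a; ba->b; bb->

  | bbaa => aa => ε
  | aaaaab => aaab => ab
  | bbb => b
  | aaa => a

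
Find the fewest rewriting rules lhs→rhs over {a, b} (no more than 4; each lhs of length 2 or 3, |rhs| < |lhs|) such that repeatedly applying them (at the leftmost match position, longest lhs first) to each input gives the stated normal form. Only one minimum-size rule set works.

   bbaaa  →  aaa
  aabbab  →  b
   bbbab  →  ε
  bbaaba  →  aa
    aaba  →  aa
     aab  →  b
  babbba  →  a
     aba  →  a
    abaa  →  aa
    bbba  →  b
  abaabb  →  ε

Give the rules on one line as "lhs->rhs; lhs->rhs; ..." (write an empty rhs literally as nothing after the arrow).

ab->b; aba->a; ba->b; bb->

  | bbaaa => aaa
  | aabbab => abbab => bbab => ab => b
  | bbbab => bab => bb => ε
  | bbaaba => aaba => aa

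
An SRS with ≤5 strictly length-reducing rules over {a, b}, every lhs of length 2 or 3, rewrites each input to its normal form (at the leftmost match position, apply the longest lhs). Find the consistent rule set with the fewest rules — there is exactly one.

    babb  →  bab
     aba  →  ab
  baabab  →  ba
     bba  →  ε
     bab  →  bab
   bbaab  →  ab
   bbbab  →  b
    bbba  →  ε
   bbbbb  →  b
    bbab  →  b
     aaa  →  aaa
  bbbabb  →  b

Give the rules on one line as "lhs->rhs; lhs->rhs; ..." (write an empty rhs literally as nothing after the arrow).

  | babb => bab
  | aba => ab
  | baabab => baab => ba
  | bba => ε

aab->a; aba->ab; bb->b; bba->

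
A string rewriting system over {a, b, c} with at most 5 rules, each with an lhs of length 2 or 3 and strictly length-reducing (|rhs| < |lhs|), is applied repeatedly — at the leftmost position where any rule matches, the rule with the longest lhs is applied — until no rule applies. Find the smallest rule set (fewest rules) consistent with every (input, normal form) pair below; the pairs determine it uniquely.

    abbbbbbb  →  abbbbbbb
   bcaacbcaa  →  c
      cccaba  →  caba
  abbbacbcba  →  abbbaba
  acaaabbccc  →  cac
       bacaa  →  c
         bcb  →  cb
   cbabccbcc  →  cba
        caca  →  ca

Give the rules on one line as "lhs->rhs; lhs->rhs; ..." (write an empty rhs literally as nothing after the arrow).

aa->c; aca->a; bc->c; cc->

  | abbbbbbb
  | bcaacbcaa => caacbcaa => cccbcaa => cbcaa => ccaa => aa => c
  | cccaba => caba
  | abbbacbcba => abbbaccba => abbbaba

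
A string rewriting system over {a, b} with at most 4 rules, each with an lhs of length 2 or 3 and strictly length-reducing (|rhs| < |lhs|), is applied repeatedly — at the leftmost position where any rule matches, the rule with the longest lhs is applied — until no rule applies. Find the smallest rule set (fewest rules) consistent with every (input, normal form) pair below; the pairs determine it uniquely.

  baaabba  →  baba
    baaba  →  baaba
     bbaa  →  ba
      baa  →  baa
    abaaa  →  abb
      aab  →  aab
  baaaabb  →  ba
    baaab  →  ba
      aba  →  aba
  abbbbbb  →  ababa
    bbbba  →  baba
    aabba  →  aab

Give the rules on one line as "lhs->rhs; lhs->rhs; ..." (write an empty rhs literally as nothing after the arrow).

  | baaabba => bbbba => baba
  | baaba
  | bbaa => ba
  | baa

aaa->b; bba->b; bbb->ba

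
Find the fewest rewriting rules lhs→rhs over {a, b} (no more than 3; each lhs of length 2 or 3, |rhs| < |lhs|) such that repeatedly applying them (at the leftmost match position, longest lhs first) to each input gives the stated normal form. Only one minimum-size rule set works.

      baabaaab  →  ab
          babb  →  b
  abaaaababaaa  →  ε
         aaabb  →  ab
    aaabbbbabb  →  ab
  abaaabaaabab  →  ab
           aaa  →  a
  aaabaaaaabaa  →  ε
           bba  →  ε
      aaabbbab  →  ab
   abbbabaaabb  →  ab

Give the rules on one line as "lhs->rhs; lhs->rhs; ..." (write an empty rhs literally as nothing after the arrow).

  | baabaaab => abaaab => aaab => ab
  | babb => bb => b
  | abaaaababaaa => aaaababaaa => aababaaa => babaaa => baaa => aa => ε
  | aaabb => abb => ab

aa->; ba->; bb->b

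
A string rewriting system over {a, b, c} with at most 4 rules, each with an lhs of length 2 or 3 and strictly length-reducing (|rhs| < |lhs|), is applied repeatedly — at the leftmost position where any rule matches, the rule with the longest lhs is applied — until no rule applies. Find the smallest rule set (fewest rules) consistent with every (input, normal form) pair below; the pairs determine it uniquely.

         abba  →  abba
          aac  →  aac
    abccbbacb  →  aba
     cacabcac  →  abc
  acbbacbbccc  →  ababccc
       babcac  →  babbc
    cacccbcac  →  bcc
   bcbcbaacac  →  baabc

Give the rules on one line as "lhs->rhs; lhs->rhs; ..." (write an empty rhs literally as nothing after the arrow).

  | abba
  | aac
  | abccbbacb => abcbacb => abacb => aba
  | cacabcac => bcabcac => bbbcac => acac => abc

bbb->a; ca->b; cb->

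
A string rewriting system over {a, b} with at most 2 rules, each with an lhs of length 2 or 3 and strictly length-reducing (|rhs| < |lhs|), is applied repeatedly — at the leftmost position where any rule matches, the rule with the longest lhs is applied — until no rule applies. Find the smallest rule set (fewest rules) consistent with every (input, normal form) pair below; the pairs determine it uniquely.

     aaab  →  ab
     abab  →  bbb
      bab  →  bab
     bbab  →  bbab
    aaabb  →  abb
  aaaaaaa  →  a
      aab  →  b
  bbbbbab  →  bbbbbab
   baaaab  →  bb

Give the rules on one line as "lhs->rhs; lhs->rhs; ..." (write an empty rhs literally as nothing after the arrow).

aa->; aba->bb

  | aaab => ab
  | abab => bbb
  | bab
  | bbab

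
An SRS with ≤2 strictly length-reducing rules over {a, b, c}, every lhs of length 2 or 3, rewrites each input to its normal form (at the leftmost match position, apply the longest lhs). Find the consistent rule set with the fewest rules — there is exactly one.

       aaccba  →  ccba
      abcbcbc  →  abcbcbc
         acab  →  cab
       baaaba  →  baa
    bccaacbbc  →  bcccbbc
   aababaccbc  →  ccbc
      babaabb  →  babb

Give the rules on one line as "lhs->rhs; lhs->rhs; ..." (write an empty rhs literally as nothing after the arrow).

  | aaccba => accba => ccba
  | abcbcbc
  | acab => cab
  | baaaba => baa

aba->; ac->c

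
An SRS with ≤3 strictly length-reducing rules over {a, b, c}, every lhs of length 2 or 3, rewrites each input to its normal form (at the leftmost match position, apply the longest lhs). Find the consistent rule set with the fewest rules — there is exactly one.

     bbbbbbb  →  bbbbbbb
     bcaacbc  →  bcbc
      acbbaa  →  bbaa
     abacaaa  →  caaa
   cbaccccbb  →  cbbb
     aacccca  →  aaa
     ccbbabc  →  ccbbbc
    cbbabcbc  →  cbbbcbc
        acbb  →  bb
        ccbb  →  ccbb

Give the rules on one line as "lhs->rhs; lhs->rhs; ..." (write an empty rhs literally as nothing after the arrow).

ab->b; aba->; ac->a

  | bbbbbbb
  | bcaacbc => bcaabc => bcabc => bcbc
  | acbbaa => abbaa => bbaa
  | abacaaa => caaa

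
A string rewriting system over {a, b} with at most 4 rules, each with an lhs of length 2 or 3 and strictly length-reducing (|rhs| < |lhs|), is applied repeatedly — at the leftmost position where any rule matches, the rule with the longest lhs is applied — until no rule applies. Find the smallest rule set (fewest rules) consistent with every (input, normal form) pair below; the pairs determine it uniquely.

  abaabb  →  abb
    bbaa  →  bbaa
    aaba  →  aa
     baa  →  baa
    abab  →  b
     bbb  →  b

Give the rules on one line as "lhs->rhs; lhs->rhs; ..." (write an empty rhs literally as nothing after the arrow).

aab->a; aba->; bbb->b

  | abaabb => abb
  | bbaa
  | aaba => aa
  | baa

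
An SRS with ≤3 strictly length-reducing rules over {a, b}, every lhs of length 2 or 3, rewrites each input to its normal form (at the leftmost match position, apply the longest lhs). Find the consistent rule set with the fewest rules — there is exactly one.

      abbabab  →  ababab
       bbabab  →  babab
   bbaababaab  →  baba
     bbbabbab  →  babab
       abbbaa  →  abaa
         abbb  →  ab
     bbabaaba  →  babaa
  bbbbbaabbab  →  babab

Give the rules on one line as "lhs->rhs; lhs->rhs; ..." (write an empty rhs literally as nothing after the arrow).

  | abbabab => ababab
  | bbabab => babab
  | bbaababaab => baababaab => bbaabaab => baabaab => bbaaab => baaab => baba
  | bbbabbab => bbabbab => babbab => babab

aab->ba; bb->b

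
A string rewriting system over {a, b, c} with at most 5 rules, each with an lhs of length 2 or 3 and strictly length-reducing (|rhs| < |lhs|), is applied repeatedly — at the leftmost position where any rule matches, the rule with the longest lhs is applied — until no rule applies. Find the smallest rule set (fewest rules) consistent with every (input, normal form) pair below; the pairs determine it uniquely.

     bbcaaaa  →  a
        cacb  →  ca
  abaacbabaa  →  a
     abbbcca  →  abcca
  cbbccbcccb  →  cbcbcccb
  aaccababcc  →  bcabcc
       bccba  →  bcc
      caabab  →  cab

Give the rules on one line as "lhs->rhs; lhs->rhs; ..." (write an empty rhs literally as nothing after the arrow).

  | bbcaaaa => acaaaa => baaaa => aaa => aa => a
  | cacb => cbb => ca
  | abaacbabaa => aacbabaa => acbabaa => bbabaa => aabaa => abaa => aa => a
  | abbbcca => aabcca => abcca

aa->a; ac->b; ba->; bb->a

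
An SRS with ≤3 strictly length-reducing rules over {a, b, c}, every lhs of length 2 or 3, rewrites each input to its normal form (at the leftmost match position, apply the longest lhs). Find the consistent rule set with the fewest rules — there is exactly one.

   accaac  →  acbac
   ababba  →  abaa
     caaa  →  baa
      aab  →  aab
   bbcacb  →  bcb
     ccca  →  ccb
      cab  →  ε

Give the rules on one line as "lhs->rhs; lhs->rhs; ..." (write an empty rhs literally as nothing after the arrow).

  | accaac => acbac
  | ababba => abaa
  | caaa => baa
  | aab

bb->; ca->b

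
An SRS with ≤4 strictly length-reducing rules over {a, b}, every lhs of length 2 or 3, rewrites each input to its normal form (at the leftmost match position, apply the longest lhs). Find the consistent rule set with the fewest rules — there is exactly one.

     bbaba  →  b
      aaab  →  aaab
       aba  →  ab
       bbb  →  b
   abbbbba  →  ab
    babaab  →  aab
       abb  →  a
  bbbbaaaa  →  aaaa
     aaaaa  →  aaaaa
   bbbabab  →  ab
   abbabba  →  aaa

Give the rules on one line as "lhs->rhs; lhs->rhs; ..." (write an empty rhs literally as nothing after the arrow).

  | bbaba => ba => b
  | aaab
  | aba => ab
  | bbb => ba => b

abb->a; ba->b; bab->; bbb->ba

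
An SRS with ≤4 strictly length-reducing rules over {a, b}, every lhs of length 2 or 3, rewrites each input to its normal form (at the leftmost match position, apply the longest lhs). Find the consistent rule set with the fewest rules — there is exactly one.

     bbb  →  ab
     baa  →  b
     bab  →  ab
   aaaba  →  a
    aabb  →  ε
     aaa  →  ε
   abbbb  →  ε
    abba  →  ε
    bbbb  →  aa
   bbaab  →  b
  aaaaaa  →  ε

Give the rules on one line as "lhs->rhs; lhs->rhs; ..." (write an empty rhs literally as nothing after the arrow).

aaa->; ba->a; baa->b; bb->a

  | bbb => ab
  | baa => b
  | bab => ab
  | aaaba => ba => a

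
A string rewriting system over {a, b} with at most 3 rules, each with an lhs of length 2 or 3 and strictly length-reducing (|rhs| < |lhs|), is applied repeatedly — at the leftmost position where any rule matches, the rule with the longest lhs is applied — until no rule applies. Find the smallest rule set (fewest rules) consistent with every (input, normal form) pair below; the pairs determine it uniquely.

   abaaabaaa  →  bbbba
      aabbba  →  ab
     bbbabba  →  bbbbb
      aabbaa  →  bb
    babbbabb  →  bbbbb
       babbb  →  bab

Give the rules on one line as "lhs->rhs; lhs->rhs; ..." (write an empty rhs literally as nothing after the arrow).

aba->bb; abb->ab

  | abaaabaaa => bbaabaaa => bbabbaa => bbabaa => bbbba
  | aabbba => aabba => aaba => abb => ab
  | bbbabba => bbbaba => bbbbb
  | aabbaa => aabaa => abba => aba => bb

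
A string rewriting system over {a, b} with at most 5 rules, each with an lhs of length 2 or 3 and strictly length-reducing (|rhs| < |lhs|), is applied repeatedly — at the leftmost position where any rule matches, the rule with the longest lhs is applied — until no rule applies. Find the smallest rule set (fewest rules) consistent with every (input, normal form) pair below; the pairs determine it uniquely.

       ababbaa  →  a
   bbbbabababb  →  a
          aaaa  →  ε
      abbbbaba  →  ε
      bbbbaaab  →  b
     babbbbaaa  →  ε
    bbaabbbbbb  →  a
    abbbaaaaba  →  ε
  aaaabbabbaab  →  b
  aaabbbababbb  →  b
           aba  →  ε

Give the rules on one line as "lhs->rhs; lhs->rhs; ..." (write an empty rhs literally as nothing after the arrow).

aa->; ab->b; ba->; bb->a

  | ababbaa => babbaa => bbaa => aaa => a
  | bbbbabababb => abbabababb => bbabababb => aabababb => bababb => babb => bb => a
  | aaaa => aa => ε
  | abbbbaba => bbbbaba => abbaba => bbaba => aaba => ba => ε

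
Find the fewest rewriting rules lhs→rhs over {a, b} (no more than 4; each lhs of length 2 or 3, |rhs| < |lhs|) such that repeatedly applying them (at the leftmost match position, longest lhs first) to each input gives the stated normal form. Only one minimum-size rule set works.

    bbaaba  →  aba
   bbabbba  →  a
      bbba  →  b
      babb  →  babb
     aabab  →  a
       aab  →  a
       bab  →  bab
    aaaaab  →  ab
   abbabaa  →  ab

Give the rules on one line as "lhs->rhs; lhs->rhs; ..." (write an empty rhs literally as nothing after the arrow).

  | bbaaba => aaaba => aba
  | bbabbba => aabbba => abba => aaa => a
  | bbba => baa => b
  | babb

aa->; aab->a; bba->aa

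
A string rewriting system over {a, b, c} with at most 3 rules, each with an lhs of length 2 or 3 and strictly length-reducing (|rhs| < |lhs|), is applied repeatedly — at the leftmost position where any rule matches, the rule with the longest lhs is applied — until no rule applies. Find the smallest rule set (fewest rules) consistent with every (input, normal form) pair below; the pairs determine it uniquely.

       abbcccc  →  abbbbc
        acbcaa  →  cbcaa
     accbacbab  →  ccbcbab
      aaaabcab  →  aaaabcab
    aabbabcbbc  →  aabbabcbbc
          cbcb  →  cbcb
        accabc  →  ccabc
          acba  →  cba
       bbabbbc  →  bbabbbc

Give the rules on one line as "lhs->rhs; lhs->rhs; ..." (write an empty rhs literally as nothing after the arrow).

ac->c; ccc->bb

  | abbcccc => abbbbc
  | acbcaa => cbcaa
  | accbacbab => ccbacbab => ccbcbab
  | aaaabcab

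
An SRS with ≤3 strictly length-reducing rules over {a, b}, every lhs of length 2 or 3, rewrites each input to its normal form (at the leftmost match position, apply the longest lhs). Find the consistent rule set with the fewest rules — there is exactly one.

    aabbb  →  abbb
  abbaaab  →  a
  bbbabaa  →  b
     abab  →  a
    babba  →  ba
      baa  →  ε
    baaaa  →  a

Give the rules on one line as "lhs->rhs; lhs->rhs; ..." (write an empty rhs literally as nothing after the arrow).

aa->a; baa->; bab->

  | aabbb => abbb
  | abbaaab => abab => a
  | bbbabaa => bbaa => b
  | abab => a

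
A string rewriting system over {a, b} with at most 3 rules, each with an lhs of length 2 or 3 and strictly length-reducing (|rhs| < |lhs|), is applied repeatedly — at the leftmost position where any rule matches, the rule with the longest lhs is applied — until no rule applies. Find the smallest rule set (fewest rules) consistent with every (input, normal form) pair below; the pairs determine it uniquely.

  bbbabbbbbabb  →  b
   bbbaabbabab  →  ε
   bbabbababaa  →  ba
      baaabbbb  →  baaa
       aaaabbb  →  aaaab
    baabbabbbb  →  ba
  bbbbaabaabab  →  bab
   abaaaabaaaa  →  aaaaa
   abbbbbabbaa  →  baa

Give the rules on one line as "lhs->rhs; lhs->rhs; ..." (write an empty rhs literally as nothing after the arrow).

  | bbbabbbbbabb => babbbbbabb => babbbabb => bababb => bbb => b
  | bbbaabbabab => baabbabab => baababab => babab => bb => ε
  | bbabbababaa => babbababaa => babababaa => bbabaa => babaa => ba
  | baaabbbb => baaabb => baaa

aba->; bb->; bba->ba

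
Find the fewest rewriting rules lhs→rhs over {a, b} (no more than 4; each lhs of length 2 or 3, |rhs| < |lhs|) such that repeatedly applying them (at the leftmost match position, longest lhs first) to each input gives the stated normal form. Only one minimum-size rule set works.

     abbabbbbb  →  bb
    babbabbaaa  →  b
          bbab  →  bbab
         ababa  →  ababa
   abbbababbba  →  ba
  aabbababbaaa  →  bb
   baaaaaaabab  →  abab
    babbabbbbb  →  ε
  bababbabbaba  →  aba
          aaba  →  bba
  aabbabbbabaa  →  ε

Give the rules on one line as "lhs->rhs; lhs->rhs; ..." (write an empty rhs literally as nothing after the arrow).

aa->b; aaa->b; abb->b; bbb->

  | abbabbbbb => babbbbb => bbbbb => bb
  | babbabbaaa => bbabbaaa => bbbaaa => aaa => b
  | bbab
  | ababa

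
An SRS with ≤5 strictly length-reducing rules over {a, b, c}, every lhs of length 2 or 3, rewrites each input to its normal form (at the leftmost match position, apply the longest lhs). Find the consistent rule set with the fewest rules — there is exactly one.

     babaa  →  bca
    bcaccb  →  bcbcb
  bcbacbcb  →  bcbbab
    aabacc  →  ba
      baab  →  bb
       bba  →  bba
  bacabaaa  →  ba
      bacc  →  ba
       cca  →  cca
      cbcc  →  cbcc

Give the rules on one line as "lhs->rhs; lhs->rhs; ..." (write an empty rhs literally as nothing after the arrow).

  | babaa => bca
  | bcaccb => bcbcb
  | bcbacbcb => bcbbbcb => bcbbab
  | aabacc => bacc => bbc => ba

aa->; aba->c; ac->b; bbc->ba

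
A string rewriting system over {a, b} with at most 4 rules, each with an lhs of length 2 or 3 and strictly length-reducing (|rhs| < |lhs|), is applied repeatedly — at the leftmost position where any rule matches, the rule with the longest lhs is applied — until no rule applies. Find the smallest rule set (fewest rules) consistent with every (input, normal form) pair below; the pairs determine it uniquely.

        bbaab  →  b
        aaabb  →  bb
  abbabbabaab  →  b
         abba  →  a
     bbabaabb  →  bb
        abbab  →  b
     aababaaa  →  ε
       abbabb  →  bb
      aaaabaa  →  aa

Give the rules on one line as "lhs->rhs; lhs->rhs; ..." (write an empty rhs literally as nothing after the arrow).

  | bbaab => baab => aab => ab => b
  | aaabb => bb
  | abbabbabaab => bbabbabaab => babbabaab => abbabaab => bbabaab => babaab => abaab => baab => aab => ab => b
  | abba => bba => ba => a

aaa->; ab->b; ba->a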